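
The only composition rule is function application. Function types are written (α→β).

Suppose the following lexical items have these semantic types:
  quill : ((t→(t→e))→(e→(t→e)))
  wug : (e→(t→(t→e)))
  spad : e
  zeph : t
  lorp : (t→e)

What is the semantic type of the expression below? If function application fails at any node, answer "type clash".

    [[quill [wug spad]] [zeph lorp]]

(t→e)

[wug spad]: wug is (e→(t→(t→e))), spad is e; result (t→(t→e)).
[quill [wug spad]]: quill is ((t→(t→e))→(e→(t→e))), [wug spad] is (t→(t→e)); result (e→(t→e)).
[zeph lorp]: lorp is (t→e), zeph is t; result e.
[[quill [wug spad]] [zeph lorp]]: [quill [wug spad]] is (e→(t→e)), [zeph lorp] is e; result (t→e).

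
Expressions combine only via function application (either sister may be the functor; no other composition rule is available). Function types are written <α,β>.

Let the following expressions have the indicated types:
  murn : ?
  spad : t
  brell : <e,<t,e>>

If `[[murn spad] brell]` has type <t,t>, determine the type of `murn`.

[[murn spad] brell] is required to be <t,t>. brell : <e,<t,e>> cannot yield <t,t> as functor, so [murn spad] : <<e,<t,e>>,<t,t>>.
[murn spad] is required to be <<e,<t,e>>,<t,t>>. spad : t cannot yield <<e,<t,e>>,<t,t>> as functor, so murn : <t,<<e,<t,e>>,<t,t>>>.

<t,<<e,<t,e>>,<t,t>>>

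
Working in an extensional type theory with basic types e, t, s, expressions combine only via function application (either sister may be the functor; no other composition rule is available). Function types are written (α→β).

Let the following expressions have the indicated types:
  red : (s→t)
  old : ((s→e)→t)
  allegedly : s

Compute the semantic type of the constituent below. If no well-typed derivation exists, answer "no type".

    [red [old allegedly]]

no type

[old allegedly]: ((s→e)→t) with s — neither is a function whose domain matches the other; composition fails here.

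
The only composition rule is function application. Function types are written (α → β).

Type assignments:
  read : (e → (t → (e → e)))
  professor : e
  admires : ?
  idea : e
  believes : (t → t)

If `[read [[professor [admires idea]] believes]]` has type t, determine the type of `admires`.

(e → (e → ((t → t) → ((e → (t → (e → e))) → t))))

For [read [[professor [admires idea]] believes]] to have type t with read of type (e → (t → (e → e))), [[professor [admires idea]] believes] must be the function: [[professor [admires idea]] believes] : ((e → (t → (e → e))) → t).
For [[professor [admires idea]] believes] to have type ((e → (t → (e → e))) → t) with believes of type (t → t), [professor [admires idea]] must be the function: [professor [admires idea]] : ((t → t) → ((e → (t → (e → e))) → t)).
For [professor [admires idea]] to have type ((t → t) → ((e → (t → (e → e))) → t)) with professor of type e, [admires idea] must be the function: [admires idea] : (e → ((t → t) → ((e → (t → (e → e))) → t))).
For [admires idea] to have type (e → ((t → t) → ((e → (t → (e → e))) → t))) with idea of type e, admires must be the function: admires : (e → (e → ((t → t) → ((e → (t → (e → e))) → t)))).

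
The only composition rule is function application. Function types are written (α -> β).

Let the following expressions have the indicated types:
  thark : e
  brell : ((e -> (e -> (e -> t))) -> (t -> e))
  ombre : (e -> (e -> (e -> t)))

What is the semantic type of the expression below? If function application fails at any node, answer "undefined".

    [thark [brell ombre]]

[brell ombre]: brell is ((e -> (e -> (e -> t))) -> (t -> e)), ombre is (e -> (e -> (e -> t))); result (t -> e).
At [thark [brell ombre]]: neither e nor (t -> e) can take the other as argument; the node is ill-typed.

undefined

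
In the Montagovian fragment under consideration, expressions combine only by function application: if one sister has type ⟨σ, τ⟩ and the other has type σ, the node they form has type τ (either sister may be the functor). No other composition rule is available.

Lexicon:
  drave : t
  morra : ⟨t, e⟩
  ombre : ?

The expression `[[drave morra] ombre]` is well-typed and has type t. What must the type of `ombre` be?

⟨e, t⟩

[[drave morra] ombre] is required to be t. [drave morra] : e cannot yield t as functor, so ombre : ⟨e, t⟩.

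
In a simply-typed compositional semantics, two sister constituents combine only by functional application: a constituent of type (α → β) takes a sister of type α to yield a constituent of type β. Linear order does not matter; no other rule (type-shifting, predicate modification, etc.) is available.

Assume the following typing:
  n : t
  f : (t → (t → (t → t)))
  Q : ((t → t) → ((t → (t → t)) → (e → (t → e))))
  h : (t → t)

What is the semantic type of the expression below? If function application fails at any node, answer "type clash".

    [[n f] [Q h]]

(e → (t → e))

At [n f], f : (t → (t → (t → t))) takes n : t, giving (t → (t → t)).
At [Q h], Q : ((t → t) → ((t → (t → t)) → (e → (t → e)))) takes h : (t → t), giving ((t → (t → t)) → (e → (t → e))).
At [[n f] [Q h]], [Q h] : ((t → (t → t)) → (e → (t → e))) takes [n f] : (t → (t → t)), giving (e → (t → e)).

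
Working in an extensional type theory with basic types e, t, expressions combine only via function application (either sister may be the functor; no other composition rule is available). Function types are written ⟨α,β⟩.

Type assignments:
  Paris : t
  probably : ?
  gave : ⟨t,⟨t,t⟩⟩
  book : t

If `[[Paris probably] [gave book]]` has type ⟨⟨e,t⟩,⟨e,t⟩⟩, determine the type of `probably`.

⟨t,⟨⟨t,t⟩,⟨⟨e,t⟩,⟨e,t⟩⟩⟩⟩

For [[Paris probably] [gave book]] to have type ⟨⟨e,t⟩,⟨e,t⟩⟩ with [gave book] of type ⟨t,t⟩, [Paris probably] must be the function: [Paris probably] : ⟨⟨t,t⟩,⟨⟨e,t⟩,⟨e,t⟩⟩⟩.
For [Paris probably] to have type ⟨⟨t,t⟩,⟨⟨e,t⟩,⟨e,t⟩⟩⟩ with Paris of type t, probably must be the function: probably : ⟨t,⟨⟨t,t⟩,⟨⟨e,t⟩,⟨e,t⟩⟩⟩⟩.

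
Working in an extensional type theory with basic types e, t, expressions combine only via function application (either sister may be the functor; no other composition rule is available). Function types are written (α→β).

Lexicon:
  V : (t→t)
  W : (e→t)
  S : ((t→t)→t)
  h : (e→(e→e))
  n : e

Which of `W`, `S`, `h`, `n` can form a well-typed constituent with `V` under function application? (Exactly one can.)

W : (e→t) — neither side's domain matches the other.
S — combines: S : ((t→t)→t) takes V : (t→t) as argument, giving t.
h : (e→(e→e)) — neither side's domain matches the other.
n : e — neither side's domain matches the other.

S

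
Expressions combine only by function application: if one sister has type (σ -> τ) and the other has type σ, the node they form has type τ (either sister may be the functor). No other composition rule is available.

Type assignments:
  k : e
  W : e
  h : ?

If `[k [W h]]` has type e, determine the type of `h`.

(e -> (e -> e))

[k [W h]] must have type e. The sister k has type e; that is not a function onto e, so [W h] must be the functor, of type (e -> e).
[W h] must have type (e -> e). The sister W has type e; that is not a function onto (e -> e), so h must be the functor, of type (e -> (e -> e)).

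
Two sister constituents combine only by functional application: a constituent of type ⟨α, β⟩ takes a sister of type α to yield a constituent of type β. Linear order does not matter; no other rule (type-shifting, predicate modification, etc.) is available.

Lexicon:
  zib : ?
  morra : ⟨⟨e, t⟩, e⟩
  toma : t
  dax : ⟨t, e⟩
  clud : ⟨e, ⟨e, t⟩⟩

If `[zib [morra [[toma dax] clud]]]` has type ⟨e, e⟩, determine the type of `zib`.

⟨e, ⟨e, e⟩⟩

[zib [morra [[toma dax] clud]]] is required to be ⟨e, e⟩. [morra [[toma dax] clud]] : e cannot yield ⟨e, e⟩ as functor, so zib : ⟨e, ⟨e, e⟩⟩.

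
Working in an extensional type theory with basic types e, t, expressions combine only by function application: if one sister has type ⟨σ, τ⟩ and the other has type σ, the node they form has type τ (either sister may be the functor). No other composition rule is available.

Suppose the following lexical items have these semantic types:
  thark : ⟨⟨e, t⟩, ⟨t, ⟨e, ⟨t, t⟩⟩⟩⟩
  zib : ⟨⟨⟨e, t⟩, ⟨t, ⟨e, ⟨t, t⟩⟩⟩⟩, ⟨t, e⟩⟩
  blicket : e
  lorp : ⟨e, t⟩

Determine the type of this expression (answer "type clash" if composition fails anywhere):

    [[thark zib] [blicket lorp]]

e

[thark zib]: zib is ⟨⟨⟨e, t⟩, ⟨t, ⟨e, ⟨t, t⟩⟩⟩⟩, ⟨t, e⟩⟩, thark is ⟨⟨e, t⟩, ⟨t, ⟨e, ⟨t, t⟩⟩⟩⟩; result ⟨t, e⟩.
[blicket lorp]: lorp is ⟨e, t⟩, blicket is e; result t.
[[thark zib] [blicket lorp]]: [thark zib] is ⟨t, e⟩, [blicket lorp] is t; result e.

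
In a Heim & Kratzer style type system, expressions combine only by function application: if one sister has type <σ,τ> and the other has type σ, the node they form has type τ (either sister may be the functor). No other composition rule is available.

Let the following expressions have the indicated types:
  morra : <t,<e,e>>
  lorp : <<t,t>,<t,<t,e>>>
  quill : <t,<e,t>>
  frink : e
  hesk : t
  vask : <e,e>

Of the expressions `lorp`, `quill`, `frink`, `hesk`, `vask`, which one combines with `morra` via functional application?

lorp : <<t,t>,<t,<t,e>>> — does not combine with morra.
quill : <t,<e,t>> — does not combine with morra.
frink : e — does not combine with morra.
hesk — combines: morra : <t,<e,e>> takes hesk : t as argument, giving <e,e>.
vask : <e,e> — does not combine with morra.

hesk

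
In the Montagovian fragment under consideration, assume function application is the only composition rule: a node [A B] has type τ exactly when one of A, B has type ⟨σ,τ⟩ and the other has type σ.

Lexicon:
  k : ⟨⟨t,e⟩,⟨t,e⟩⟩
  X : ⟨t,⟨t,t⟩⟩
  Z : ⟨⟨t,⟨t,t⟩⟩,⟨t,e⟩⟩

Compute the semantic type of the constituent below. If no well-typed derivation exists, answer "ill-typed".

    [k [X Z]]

[X Z] — Z of type ⟨⟨t,⟨t,t⟩⟩,⟨t,e⟩⟩ combines with X of type ⟨t,⟨t,t⟩⟩: type ⟨t,e⟩.
[k [X Z]] — k of type ⟨⟨t,e⟩,⟨t,e⟩⟩ combines with [X Z] of type ⟨t,e⟩: type ⟨t,e⟩.

⟨t,e⟩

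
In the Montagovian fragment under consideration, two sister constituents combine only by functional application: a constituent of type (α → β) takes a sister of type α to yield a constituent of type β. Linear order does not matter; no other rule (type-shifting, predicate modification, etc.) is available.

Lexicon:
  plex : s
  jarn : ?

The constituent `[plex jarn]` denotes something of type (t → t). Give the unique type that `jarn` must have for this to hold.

(s → (t → t))

[plex jarn] must have type (t → t). The sister plex has type s; that is not a function onto (t → t), so jarn must be the functor, of type (s → (t → t)).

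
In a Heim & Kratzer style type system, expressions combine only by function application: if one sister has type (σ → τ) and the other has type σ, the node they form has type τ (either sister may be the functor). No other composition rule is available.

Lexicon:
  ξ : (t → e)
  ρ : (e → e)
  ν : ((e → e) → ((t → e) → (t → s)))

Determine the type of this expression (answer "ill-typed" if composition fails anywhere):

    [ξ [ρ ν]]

(t → s)

[ρ ν]: functor ν : ((e → e) → ((t → e) → (t → s))), argument ρ : (e → e); result ((t → e) → (t → s)).
[ξ [ρ ν]]: functor [ρ ν] : ((t → e) → (t → s)), argument ξ : (t → e); result (t → s).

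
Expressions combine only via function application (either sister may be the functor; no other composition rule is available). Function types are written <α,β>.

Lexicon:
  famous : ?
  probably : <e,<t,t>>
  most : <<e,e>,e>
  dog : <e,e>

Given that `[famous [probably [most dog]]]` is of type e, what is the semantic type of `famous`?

[famous [probably [most dog]]] must have type e. The sister [probably [most dog]] has type <t,t>; that is not a function onto e, so famous must be the functor, of type <<t,t>,e>.

<<t,t>,e>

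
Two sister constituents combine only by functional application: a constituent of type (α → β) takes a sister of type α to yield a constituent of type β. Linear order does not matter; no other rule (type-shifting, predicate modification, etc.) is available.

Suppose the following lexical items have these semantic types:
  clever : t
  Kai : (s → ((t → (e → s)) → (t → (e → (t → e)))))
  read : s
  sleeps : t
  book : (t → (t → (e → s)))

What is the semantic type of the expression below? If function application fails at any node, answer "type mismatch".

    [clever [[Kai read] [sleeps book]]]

(e → (t → e))

[Kai read]: functor Kai : (s → ((t → (e → s)) → (t → (e → (t → e))))), argument read : s; result ((t → (e → s)) → (t → (e → (t → e)))).
[sleeps book]: functor book : (t → (t → (e → s))), argument sleeps : t; result (t → (e → s)).
[[Kai read] [sleeps book]]: functor [Kai read] : ((t → (e → s)) → (t → (e → (t → e)))), argument [sleeps book] : (t → (e → s)); result (t → (e → (t → e))).
[clever [[Kai read] [sleeps book]]]: functor [[Kai read] [sleeps book]] : (t → (e → (t → e))), argument clever : t; result (e → (t → e)).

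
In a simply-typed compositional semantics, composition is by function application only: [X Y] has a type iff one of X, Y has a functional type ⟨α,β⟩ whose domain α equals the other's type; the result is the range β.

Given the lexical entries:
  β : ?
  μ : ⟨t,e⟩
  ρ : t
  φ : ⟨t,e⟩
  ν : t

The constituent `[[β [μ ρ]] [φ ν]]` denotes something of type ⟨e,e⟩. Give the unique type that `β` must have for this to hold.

[[β [μ ρ]] [φ ν]] must have type ⟨e,e⟩. The sister [φ ν] has type e; that is not a function onto ⟨e,e⟩, so [β [μ ρ]] must be the functor, of type ⟨e,⟨e,e⟩⟩.
[β [μ ρ]] must have type ⟨e,⟨e,e⟩⟩. The sister [μ ρ] has type e; that is not a function onto ⟨e,⟨e,e⟩⟩, so β must be the functor, of type ⟨e,⟨e,⟨e,e⟩⟩⟩.

⟨e,⟨e,⟨e,e⟩⟩⟩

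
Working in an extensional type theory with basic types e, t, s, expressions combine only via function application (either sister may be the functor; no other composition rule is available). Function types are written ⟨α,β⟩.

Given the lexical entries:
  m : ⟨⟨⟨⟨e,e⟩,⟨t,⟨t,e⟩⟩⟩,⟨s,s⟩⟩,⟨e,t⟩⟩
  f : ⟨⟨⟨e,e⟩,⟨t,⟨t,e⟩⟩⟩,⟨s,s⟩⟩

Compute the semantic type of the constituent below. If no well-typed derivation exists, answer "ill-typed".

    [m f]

⟨e,t⟩

[m f]: m is ⟨⟨⟨⟨e,e⟩,⟨t,⟨t,e⟩⟩⟩,⟨s,s⟩⟩,⟨e,t⟩⟩, f is ⟨⟨⟨e,e⟩,⟨t,⟨t,e⟩⟩⟩,⟨s,s⟩⟩; result ⟨e,t⟩.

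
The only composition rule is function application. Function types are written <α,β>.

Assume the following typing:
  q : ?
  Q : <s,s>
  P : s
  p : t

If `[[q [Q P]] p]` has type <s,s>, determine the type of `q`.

[[q [Q P]] p] must have type <s,s>. The sister p has type t; that is not a function onto <s,s>, so [q [Q P]] must be the functor, of type <t,<s,s>>.
[q [Q P]] must have type <t,<s,s>>. The sister [Q P] has type s; that is not a function onto <t,<s,s>>, so q must be the functor, of type <s,<t,<s,s>>>.

<s,<t,<s,s>>>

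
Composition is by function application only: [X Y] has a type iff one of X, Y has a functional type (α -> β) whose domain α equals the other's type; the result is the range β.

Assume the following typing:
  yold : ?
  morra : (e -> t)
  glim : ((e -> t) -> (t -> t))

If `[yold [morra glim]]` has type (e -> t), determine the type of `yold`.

[yold [morra glim]] is required to be (e -> t). [morra glim] : (t -> t) cannot yield (e -> t) as functor, so yold : ((t -> t) -> (e -> t)).

((t -> t) -> (e -> t))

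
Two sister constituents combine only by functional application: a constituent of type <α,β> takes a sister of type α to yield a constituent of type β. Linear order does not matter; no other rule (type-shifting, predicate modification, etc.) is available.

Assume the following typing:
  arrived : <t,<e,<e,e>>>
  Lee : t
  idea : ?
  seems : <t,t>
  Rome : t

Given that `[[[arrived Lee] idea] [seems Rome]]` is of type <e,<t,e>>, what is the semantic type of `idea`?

For [[[arrived Lee] idea] [seems Rome]] to have type <e,<t,e>> with [seems Rome] of type t, [[arrived Lee] idea] must be the function: [[arrived Lee] idea] : <t,<e,<t,e>>>.
For [[arrived Lee] idea] to have type <t,<e,<t,e>>> with [arrived Lee] of type <e,<e,e>>, idea must be the function: idea : <<e,<e,e>>,<t,<e,<t,e>>>>.

<<e,<e,e>>,<t,<e,<t,e>>>>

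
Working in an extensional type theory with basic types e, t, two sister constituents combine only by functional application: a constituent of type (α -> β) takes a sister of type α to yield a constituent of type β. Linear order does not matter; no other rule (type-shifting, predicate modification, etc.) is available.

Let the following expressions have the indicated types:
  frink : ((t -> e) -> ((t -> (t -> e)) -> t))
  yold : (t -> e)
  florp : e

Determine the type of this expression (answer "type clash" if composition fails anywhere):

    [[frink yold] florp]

[frink yold] — frink of type ((t -> e) -> ((t -> (t -> e)) -> t)) combines with yold of type (t -> e): type ((t -> (t -> e)) -> t).
[[frink yold] florp]: ((t -> (t -> e)) -> t) with e — neither is a function whose domain matches the other; composition fails here.

type clash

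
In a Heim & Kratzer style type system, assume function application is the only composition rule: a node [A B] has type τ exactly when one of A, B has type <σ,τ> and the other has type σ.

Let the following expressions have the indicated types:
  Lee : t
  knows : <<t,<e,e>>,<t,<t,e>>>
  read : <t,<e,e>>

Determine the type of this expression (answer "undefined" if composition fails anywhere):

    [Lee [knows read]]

<t,e>

[knows read]: knows is <<t,<e,e>>,<t,<t,e>>>, read is <t,<e,e>>; result <t,<t,e>>.
[Lee [knows read]]: [knows read] is <t,<t,e>>, Lee is t; result <t,e>.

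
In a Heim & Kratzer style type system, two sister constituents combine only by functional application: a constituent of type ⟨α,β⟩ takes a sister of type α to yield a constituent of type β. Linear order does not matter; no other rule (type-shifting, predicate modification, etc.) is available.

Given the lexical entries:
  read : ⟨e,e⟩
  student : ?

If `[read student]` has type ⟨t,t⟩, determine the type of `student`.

⟨⟨e,e⟩,⟨t,t⟩⟩

At [read student] (required: ⟨t,t⟩): read is ⟨e,e⟩, which is not a function with range ⟨t,t⟩; hence student is the functor — type ⟨⟨e,e⟩,⟨t,t⟩⟩.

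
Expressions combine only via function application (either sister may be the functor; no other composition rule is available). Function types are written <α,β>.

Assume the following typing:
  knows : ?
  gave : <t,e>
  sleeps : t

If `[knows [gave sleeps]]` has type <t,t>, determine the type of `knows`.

For [knows [gave sleeps]] to have type <t,t> with [gave sleeps] of type e, knows must be the function: knows : <e,<t,t>>.

<e,<t,t>>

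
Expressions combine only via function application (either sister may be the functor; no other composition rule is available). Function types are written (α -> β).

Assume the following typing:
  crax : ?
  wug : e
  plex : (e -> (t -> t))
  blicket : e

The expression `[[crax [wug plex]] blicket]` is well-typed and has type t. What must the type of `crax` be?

[[crax [wug plex]] blicket] is required to be t. blicket : e cannot yield t as functor, so [crax [wug plex]] : (e -> t).
[crax [wug plex]] is required to be (e -> t). [wug plex] : (t -> t) cannot yield (e -> t) as functor, so crax : ((t -> t) -> (e -> t)).

((t -> t) -> (e -> t))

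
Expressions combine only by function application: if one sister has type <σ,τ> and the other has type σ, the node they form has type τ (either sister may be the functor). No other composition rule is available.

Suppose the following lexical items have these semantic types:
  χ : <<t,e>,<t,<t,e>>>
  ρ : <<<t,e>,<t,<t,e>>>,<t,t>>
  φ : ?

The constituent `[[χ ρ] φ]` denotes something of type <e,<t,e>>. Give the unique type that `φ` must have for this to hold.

<<t,t>,<e,<t,e>>>

[[χ ρ] φ] is required to be <e,<t,e>>. [χ ρ] : <t,t> cannot yield <e,<t,e>> as functor, so φ : <<t,t>,<e,<t,e>>>.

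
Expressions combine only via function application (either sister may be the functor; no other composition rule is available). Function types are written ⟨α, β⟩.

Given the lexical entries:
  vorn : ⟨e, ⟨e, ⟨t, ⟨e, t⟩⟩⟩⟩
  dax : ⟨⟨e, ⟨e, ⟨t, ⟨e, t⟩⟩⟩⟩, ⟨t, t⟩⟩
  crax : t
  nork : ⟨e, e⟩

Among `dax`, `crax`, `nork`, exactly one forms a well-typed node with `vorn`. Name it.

dax — combines: dax : ⟨⟨e, ⟨e, ⟨t, ⟨e, t⟩⟩⟩⟩, ⟨t, t⟩⟩ takes vorn : ⟨e, ⟨e, ⟨t, ⟨e, t⟩⟩⟩⟩ as argument, giving ⟨t, t⟩.
crax : t — vorn needs e; crax needs nothing (atomic); neither fits.
nork : ⟨e, e⟩ — vorn needs e; nork needs e; neither fits.

dax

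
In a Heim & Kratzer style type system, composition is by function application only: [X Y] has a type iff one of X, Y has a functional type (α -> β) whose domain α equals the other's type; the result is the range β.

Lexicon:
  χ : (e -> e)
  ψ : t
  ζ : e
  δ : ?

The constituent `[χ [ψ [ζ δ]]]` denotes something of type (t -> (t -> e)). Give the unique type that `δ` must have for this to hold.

(e -> (t -> ((e -> e) -> (t -> (t -> e)))))

[χ [ψ [ζ δ]]] must have type (t -> (t -> e)). The sister χ has type (e -> e); that is not a function onto (t -> (t -> e)), so [ψ [ζ δ]] must be the functor, of type ((e -> e) -> (t -> (t -> e))).
[ψ [ζ δ]] must have type ((e -> e) -> (t -> (t -> e))). The sister ψ has type t; that is not a function onto ((e -> e) -> (t -> (t -> e))), so [ζ δ] must be the functor, of type (t -> ((e -> e) -> (t -> (t -> e)))).
[ζ δ] must have type (t -> ((e -> e) -> (t -> (t -> e)))). The sister ζ has type e; that is not a function onto (t -> ((e -> e) -> (t -> (t -> e)))), so δ must be the functor, of type (e -> (t -> ((e -> e) -> (t -> (t -> e))))).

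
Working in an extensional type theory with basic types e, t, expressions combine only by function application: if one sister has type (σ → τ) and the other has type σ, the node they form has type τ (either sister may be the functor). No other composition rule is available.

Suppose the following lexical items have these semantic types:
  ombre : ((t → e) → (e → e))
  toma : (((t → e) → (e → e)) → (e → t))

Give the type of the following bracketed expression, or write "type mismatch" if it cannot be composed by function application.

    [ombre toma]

(e → t)

[ombre toma]: (((t → e) → (e → e)) → (e → t)) applied to ((t → e) → (e → e)) yields (e → t).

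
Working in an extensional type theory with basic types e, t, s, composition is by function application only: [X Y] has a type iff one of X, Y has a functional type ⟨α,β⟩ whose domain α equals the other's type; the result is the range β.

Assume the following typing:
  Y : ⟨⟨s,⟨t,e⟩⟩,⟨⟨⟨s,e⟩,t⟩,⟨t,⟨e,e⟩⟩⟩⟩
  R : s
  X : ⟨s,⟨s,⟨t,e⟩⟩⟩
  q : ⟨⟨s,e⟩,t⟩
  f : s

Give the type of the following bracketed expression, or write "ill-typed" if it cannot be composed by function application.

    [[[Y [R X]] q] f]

At [R X], X : ⟨s,⟨s,⟨t,e⟩⟩⟩ takes R : s, giving ⟨s,⟨t,e⟩⟩.
At [Y [R X]], Y : ⟨⟨s,⟨t,e⟩⟩,⟨⟨⟨s,e⟩,t⟩,⟨t,⟨e,e⟩⟩⟩⟩ takes [R X] : ⟨s,⟨t,e⟩⟩, giving ⟨⟨⟨s,e⟩,t⟩,⟨t,⟨e,e⟩⟩⟩.
At [[Y [R X]] q], [Y [R X]] : ⟨⟨⟨s,e⟩,t⟩,⟨t,⟨e,e⟩⟩⟩ takes q : ⟨⟨s,e⟩,t⟩, giving ⟨t,⟨e,e⟩⟩.
[[[Y [R X]] q] f]: ⟨t,⟨e,e⟩⟩ and s cannot combine by function application — type clash.

ill-typed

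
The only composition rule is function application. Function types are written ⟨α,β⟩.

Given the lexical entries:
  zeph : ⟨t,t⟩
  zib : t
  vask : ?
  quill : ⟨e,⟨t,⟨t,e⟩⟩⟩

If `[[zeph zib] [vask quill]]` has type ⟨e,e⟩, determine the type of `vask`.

⟨⟨e,⟨t,⟨t,e⟩⟩⟩,⟨t,⟨e,e⟩⟩⟩

[[zeph zib] [vask quill]] is required to be ⟨e,e⟩. [zeph zib] : t cannot yield ⟨e,e⟩ as functor, so [vask quill] : ⟨t,⟨e,e⟩⟩.
[vask quill] is required to be ⟨t,⟨e,e⟩⟩. quill : ⟨e,⟨t,⟨t,e⟩⟩⟩ cannot yield ⟨t,⟨e,e⟩⟩ as functor, so vask : ⟨⟨e,⟨t,⟨t,e⟩⟩⟩,⟨t,⟨e,e⟩⟩⟩.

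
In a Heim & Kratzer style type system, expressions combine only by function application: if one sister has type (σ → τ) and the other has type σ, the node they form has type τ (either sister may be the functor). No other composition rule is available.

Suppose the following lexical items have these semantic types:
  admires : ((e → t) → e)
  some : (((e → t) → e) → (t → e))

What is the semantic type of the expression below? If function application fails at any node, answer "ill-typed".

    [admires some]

At [admires some], some : (((e → t) → e) → (t → e)) takes admires : ((e → t) → e), giving (t → e).

(t → e)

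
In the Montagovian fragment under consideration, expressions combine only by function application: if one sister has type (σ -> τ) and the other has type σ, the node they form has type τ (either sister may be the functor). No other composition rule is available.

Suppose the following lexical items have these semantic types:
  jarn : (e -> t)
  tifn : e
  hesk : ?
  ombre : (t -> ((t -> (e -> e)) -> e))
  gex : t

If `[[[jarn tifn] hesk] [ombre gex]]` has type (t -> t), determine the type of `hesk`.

[[[jarn tifn] hesk] [ombre gex]] is required to be (t -> t). [ombre gex] : ((t -> (e -> e)) -> e) cannot yield (t -> t) as functor, so [[jarn tifn] hesk] : (((t -> (e -> e)) -> e) -> (t -> t)).
[[jarn tifn] hesk] is required to be (((t -> (e -> e)) -> e) -> (t -> t)). [jarn tifn] : t cannot yield (((t -> (e -> e)) -> e) -> (t -> t)) as functor, so hesk : (t -> (((t -> (e -> e)) -> e) -> (t -> t))).

(t -> (((t -> (e -> e)) -> e) -> (t -> t)))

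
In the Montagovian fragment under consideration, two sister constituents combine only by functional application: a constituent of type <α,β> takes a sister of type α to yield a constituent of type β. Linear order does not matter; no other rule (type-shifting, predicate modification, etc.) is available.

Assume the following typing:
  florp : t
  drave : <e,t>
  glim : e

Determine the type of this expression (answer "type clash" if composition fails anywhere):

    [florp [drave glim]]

type clash

[drave glim]: functor drave : <e,t>, argument glim : e; result t.
[florp [drave glim]]: t and t cannot combine by function application — type clash.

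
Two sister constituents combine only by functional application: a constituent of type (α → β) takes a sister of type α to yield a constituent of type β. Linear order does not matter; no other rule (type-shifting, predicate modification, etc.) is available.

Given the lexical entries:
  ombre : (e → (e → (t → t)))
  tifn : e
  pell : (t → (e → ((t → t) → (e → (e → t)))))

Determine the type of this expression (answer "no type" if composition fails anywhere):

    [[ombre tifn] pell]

no type

[ombre tifn] — ombre of type (e → (e → (t → t))) combines with tifn of type e: type (e → (t → t)).
[[ombre tifn] pell]: (e → (t → t)) with (t → (e → ((t → t) → (e → (e → t))))) — neither is a function whose domain matches the other; composition fails here.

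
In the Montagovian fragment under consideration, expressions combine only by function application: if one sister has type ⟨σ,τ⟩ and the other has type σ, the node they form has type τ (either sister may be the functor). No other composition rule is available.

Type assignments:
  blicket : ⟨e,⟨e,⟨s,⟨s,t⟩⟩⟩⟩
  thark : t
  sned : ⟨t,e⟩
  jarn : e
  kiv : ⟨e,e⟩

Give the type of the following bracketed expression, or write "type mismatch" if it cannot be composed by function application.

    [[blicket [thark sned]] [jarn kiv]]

⟨s,⟨s,t⟩⟩

[thark sned]: ⟨t,e⟩ applied to t yields e.
[blicket [thark sned]]: ⟨e,⟨e,⟨s,⟨s,t⟩⟩⟩⟩ applied to e yields ⟨e,⟨s,⟨s,t⟩⟩⟩.
[jarn kiv]: ⟨e,e⟩ applied to e yields e.
[[blicket [thark sned]] [jarn kiv]]: ⟨e,⟨s,⟨s,t⟩⟩⟩ applied to e yields ⟨s,⟨s,t⟩⟩.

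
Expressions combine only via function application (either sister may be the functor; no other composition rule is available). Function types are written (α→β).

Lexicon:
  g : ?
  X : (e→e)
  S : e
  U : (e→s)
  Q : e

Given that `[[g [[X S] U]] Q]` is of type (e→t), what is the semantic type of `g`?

[[g [[X S] U]] Q] is required to be (e→t). Q : e cannot yield (e→t) as functor, so [g [[X S] U]] : (e→(e→t)).
[g [[X S] U]] is required to be (e→(e→t)). [[X S] U] : s cannot yield (e→(e→t)) as functor, so g : (s→(e→(e→t))).

(s→(e→(e→t)))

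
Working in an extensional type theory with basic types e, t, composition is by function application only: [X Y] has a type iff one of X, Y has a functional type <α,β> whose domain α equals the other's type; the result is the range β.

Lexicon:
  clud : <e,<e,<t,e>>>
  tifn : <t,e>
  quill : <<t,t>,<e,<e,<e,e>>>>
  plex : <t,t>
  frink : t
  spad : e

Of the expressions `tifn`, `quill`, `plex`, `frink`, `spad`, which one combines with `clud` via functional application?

tifn : <t,e> — neither side's domain matches the other.
quill : <<t,t>,<e,<e,<e,e>>>> — neither side's domain matches the other.
plex : <t,t> — neither side's domain matches the other.
frink : t — neither side's domain matches the other.
spad — combines: clud : <e,<e,<t,e>>> takes spad : e as argument, giving <e,<t,e>>.

spad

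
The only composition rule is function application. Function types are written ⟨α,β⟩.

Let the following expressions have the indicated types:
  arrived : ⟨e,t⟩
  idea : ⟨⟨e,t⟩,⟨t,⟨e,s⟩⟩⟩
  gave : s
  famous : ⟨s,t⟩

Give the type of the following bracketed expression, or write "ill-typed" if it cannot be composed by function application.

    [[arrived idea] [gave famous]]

[arrived idea]: functor idea : ⟨⟨e,t⟩,⟨t,⟨e,s⟩⟩⟩, argument arrived : ⟨e,t⟩; result ⟨t,⟨e,s⟩⟩.
[gave famous]: functor famous : ⟨s,t⟩, argument gave : s; result t.
[[arrived idea] [gave famous]]: functor [arrived idea] : ⟨t,⟨e,s⟩⟩, argument [gave famous] : t; result ⟨e,s⟩.

⟨e,s⟩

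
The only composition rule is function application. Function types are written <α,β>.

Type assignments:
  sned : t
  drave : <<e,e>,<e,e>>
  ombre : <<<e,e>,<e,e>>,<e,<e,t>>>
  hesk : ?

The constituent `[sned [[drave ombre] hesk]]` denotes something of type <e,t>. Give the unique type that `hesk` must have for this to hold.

[sned [[drave ombre] hesk]] is required to be <e,t>. sned : t cannot yield <e,t> as functor, so [[drave ombre] hesk] : <t,<e,t>>.
[[drave ombre] hesk] is required to be <t,<e,t>>. [drave ombre] : <e,<e,t>> cannot yield <t,<e,t>> as functor, so hesk : <<e,<e,t>>,<t,<e,t>>>.

<<e,<e,t>>,<t,<e,t>>>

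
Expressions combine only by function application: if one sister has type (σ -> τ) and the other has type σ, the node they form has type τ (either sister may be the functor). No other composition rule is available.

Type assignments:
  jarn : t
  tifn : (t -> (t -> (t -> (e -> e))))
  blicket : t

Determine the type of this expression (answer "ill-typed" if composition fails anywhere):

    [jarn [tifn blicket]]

[tifn blicket] — tifn of type (t -> (t -> (t -> (e -> e)))) combines with blicket of type t: type (t -> (t -> (e -> e))).
[jarn [tifn blicket]] — [tifn blicket] of type (t -> (t -> (e -> e))) combines with jarn of type t: type (t -> (e -> e)).

(t -> (e -> e))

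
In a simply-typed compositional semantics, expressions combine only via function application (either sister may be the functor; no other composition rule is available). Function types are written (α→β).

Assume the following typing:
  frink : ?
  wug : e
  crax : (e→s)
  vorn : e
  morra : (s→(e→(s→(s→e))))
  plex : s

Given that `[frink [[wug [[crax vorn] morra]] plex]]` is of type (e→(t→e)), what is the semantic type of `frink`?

At [frink [[wug [[crax vorn] morra]] plex]] (required: (e→(t→e))): [[wug [[crax vorn] morra]] plex] is (s→e), which is not a function with range (e→(t→e)); hence frink is the functor — type ((s→e)→(e→(t→e))).

((s→e)→(e→(t→e)))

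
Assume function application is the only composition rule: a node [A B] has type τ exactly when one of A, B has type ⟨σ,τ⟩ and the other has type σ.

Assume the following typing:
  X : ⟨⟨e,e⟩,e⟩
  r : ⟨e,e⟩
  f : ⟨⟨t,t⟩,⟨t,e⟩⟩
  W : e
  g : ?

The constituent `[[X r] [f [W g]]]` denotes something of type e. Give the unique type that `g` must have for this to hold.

⟨e,⟨⟨⟨t,t⟩,⟨t,e⟩⟩,⟨e,e⟩⟩⟩

For [[X r] [f [W g]]] to have type e with [X r] of type e, [f [W g]] must be the function: [f [W g]] : ⟨e,e⟩.
For [f [W g]] to have type ⟨e,e⟩ with f of type ⟨⟨t,t⟩,⟨t,e⟩⟩, [W g] must be the function: [W g] : ⟨⟨⟨t,t⟩,⟨t,e⟩⟩,⟨e,e⟩⟩.
For [W g] to have type ⟨⟨⟨t,t⟩,⟨t,e⟩⟩,⟨e,e⟩⟩ with W of type e, g must be the function: g : ⟨e,⟨⟨⟨t,t⟩,⟨t,e⟩⟩,⟨e,e⟩⟩⟩.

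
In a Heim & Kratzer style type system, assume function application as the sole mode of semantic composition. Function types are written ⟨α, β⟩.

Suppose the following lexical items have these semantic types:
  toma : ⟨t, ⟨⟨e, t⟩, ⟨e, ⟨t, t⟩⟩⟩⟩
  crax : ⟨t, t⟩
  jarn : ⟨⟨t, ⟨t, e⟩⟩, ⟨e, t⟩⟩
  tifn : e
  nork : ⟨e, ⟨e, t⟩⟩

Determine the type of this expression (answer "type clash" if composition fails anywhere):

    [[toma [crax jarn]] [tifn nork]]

[crax jarn]: ⟨t, t⟩ and ⟨⟨t, ⟨t, e⟩⟩, ⟨e, t⟩⟩ cannot combine by function application — type clash.

type clash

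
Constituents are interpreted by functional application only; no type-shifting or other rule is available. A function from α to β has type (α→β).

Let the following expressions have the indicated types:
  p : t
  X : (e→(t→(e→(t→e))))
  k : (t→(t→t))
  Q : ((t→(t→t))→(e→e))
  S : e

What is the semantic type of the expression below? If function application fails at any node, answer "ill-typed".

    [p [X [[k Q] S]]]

At [k Q], Q : ((t→(t→t))→(e→e)) takes k : (t→(t→t)), giving (e→e).
At [[k Q] S], [k Q] : (e→e) takes S : e, giving e.
At [X [[k Q] S]], X : (e→(t→(e→(t→e)))) takes [[k Q] S] : e, giving (t→(e→(t→e))).
At [p [X [[k Q] S]]], [X [[k Q] S]] : (t→(e→(t→e))) takes p : t, giving (e→(t→e)).

(e→(t→e))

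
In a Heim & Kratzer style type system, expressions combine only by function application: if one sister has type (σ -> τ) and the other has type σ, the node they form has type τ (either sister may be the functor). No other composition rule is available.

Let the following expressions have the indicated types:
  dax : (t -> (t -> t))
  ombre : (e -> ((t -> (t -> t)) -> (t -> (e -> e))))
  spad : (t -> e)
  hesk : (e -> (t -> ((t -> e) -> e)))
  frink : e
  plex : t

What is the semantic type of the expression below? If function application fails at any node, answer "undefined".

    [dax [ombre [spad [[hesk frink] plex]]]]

[hesk frink] — hesk of type (e -> (t -> ((t -> e) -> e))) combines with frink of type e: type (t -> ((t -> e) -> e)).
[[hesk frink] plex] — [hesk frink] of type (t -> ((t -> e) -> e)) combines with plex of type t: type ((t -> e) -> e).
[spad [[hesk frink] plex]] — [[hesk frink] plex] of type ((t -> e) -> e) combines with spad of type (t -> e): type e.
[ombre [spad [[hesk frink] plex]]] — ombre of type (e -> ((t -> (t -> t)) -> (t -> (e -> e)))) combines with [spad [[hesk frink] plex]] of type e: type ((t -> (t -> t)) -> (t -> (e -> e))).
[dax [ombre [spad [[hesk frink] plex]]]] — [ombre [spad [[hesk frink] plex]]] of type ((t -> (t -> t)) -> (t -> (e -> e))) combines with dax of type (t -> (t -> t)): type (t -> (e -> e)).

(t -> (e -> e))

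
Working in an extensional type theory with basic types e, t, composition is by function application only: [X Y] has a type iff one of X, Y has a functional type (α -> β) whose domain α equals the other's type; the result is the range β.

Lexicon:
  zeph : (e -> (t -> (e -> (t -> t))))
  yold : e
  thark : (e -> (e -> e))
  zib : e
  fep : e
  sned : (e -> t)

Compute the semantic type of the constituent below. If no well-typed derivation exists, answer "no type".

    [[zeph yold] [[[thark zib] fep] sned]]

(e -> (t -> t))

[zeph yold]: functor zeph : (e -> (t -> (e -> (t -> t)))), argument yold : e; result (t -> (e -> (t -> t))).
[thark zib]: functor thark : (e -> (e -> e)), argument zib : e; result (e -> e).
[[thark zib] fep]: functor [thark zib] : (e -> e), argument fep : e; result e.
[[[thark zib] fep] sned]: functor sned : (e -> t), argument [[thark zib] fep] : e; result t.
[[zeph yold] [[[thark zib] fep] sned]]: functor [zeph yold] : (t -> (e -> (t -> t))), argument [[[thark zib] fep] sned] : t; result (e -> (t -> t)).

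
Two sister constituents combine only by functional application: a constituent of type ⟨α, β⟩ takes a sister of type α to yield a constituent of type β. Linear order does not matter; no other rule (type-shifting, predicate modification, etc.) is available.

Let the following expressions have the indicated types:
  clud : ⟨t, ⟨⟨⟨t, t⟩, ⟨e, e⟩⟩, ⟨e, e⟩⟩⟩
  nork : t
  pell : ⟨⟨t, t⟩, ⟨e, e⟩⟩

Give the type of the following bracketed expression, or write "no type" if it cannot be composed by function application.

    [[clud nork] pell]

[clud nork] — clud of type ⟨t, ⟨⟨⟨t, t⟩, ⟨e, e⟩⟩, ⟨e, e⟩⟩⟩ combines with nork of type t: type ⟨⟨⟨t, t⟩, ⟨e, e⟩⟩, ⟨e, e⟩⟩.
[[clud nork] pell] — [clud nork] of type ⟨⟨⟨t, t⟩, ⟨e, e⟩⟩, ⟨e, e⟩⟩ combines with pell of type ⟨⟨t, t⟩, ⟨e, e⟩⟩: type ⟨e, e⟩.

⟨e, e⟩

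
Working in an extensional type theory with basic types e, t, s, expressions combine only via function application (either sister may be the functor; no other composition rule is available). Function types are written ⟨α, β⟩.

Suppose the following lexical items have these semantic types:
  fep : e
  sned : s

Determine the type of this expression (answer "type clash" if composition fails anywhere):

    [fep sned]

At [fep sned]: neither e nor s can take the other as argument; the node is ill-typed.

type clash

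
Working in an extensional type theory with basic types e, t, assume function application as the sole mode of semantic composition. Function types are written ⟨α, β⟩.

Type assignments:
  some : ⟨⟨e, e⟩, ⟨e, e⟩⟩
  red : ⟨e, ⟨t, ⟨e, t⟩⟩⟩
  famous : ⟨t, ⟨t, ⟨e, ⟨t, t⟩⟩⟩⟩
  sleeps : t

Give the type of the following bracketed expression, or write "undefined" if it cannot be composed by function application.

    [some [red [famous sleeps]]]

undefined

[famous sleeps]: functor famous : ⟨t, ⟨t, ⟨e, ⟨t, t⟩⟩⟩⟩, argument sleeps : t; result ⟨t, ⟨e, ⟨t, t⟩⟩⟩.
At [red [famous sleeps]]: neither ⟨e, ⟨t, ⟨e, t⟩⟩⟩ nor ⟨t, ⟨e, ⟨t, t⟩⟩⟩ can take the other as argument; the node is ill-typed.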